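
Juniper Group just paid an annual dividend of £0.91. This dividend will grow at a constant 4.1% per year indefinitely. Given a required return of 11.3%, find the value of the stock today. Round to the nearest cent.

£13.16

D₁ = D₀ × (1 + g) = £0.91 × 1.041 = £0.9473
Growing perpetuity: P = D₁ / (r − g) = £0.9473 / (0.113 − 0.041) = £13.16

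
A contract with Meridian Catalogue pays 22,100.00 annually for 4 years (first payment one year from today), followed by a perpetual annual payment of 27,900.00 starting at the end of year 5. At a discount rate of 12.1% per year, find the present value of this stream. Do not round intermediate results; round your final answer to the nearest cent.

212998.92

PV of 4-year annuity: 22,100.00 × [1 − (1+0.121)^−4] / 0.121 = 66984.29120
Perpetuity value at year 4: 27,900.00 / 0.121 = 230578.51240
PV of perpetuity: 230578.51240 / (1+0.121)^4 = 146014.63346
Total PV = 66984.29120 + 146014.63346 = 212998.92466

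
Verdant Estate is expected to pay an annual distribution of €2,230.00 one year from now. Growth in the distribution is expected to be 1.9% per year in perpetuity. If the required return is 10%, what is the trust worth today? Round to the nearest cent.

€27530.86

Growing perpetuity: P = D₁ / (r − g) = €2,230.0000 / (0.1 − 0.019) = €27,530.86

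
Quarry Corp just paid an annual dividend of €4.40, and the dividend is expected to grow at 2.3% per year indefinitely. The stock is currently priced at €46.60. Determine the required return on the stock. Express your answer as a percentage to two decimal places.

D₁ = €4.40 × 1.023 = €4.5012
P = D₁/(r − g) ⇒ r = D₁/P + g = €4.5012/€46.60 + 0.023 = 0.096592 + 0.023 = 0.119592

11.96%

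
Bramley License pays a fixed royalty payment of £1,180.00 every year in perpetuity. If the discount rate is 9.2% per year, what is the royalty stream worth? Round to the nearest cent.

Level perpetuity: PV = C / r = £1,180.00 / 0.092 = £12,826.09

£12826.09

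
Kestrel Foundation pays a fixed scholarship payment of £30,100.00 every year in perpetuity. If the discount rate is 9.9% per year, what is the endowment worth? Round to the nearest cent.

Level perpetuity: PV = C / r = £30,100.00 / 0.099 = £304,040.40

£304040.40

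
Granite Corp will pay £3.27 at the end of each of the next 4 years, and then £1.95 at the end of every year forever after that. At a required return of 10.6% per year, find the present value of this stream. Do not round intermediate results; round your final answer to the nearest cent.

£22.53

PV of 4-year annuity: £3.27 × [1 − (1+0.106)^−4] / 0.106 = 10.23225
Perpetuity value at year 4: £1.95 / 0.106 = 18.39623
PV of perpetuity: 18.39623 / (1+0.106)^4 = 12.29443
Total PV = 10.23225 + 12.29443 = 22.52668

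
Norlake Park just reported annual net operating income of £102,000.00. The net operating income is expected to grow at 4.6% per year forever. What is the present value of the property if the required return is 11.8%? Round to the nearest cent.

D₁ = D₀ × (1 + g) = £102,000.00 × 1.046 = £106,692.0000
Growing perpetuity: P = D₁ / (r − g) = £106,692.0000 / (0.118 − 0.046) = £1,481,833.33

£1481833.33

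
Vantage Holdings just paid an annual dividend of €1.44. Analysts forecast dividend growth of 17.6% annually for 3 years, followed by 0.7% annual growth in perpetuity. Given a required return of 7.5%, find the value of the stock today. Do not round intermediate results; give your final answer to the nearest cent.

D_1 = 1.69344
D_2 = 1.99149
D_3 = 2.34199
Terminal value at year 3: TV = D_3×(1+g_2)/(r−g_2) = 2.35838/0.068 = 34.68207
P_0 = D_1/(1+r)^1 + D_2/(1+r)^2 + D_3/(1+r)^3 + TV/(1+r)^3
    = 1.57529 + 1.72330 + 1.88521 + 27.91770 = 33.10150

€33.10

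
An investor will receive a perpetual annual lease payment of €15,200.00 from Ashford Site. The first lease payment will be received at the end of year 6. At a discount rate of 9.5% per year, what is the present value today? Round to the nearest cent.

Value at end of year 5: C / r = €15,200.00 / 0.095 = €160,000.0000
Discount to today: PV = €160,000.0000 / (1 + 0.095)^5 = €160,000.0000 / 1.574239 = €101,636.43

€101636.43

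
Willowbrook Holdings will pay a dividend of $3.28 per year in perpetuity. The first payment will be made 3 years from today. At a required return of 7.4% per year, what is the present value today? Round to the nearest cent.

Value at end of year 2: C / r = $3.28 / 0.074 = $44.3243
Discount to today: PV = $44.3243 / (1 + 0.074)^2 = $44.3243 / 1.153476 = $38.43

$38.43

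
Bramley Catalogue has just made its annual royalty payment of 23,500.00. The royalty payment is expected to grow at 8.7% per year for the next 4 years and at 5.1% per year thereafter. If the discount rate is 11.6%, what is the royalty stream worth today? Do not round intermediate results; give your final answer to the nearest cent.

D_1 = 25544.50000
D_2 = 27766.87150
D_3 = 30182.58932
D_4 = 32808.47459
Terminal value at year 4: TV = D_4×(1+g_2)/(r−g_2) = 34481.70680/0.065 = 530487.79685
P_0 = D_1/(1+r)^1 + D_2/(1+r)^2 + D_3/(1+r)^3 + D_4/(1+r)^4 + TV/(1+r)^4
    = 22889.33692 + 22294.54232 + 21715.20385 + 21150.91988 + 341994.10458 = 430044.10756

430044.11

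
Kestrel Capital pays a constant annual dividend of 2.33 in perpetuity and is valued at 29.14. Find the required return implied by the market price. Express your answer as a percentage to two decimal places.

8.00%

P = C/r ⇒ r = C/P = 2.33/29.14 = 0.079959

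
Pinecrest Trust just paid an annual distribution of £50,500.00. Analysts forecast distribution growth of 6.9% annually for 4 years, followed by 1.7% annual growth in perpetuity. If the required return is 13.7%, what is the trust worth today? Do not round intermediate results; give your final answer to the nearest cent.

£507976.65

D_1 = 53984.50000
D_2 = 57709.43050
D_3 = 61691.38120
D_4 = 65948.08651
Terminal value at year 4: TV = D_4×(1+g_2)/(r−g_2) = 67069.20398/0.12 = 558910.03315
P_0 = D_1/(1+r)^1 + D_2/(1+r)^2 + D_3/(1+r)^3 + D_4/(1+r)^4 + TV/(1+r)^4
    = 47479.77133 + 44640.17199 + 41970.39917 + 39460.29614 + 334426.00979 = 507976.64841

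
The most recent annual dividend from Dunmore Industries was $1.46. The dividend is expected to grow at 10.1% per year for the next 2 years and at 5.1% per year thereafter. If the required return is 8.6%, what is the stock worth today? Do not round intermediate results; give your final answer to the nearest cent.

D_1 = 1.60746
D_2 = 1.76981
Terminal value at year 2: TV = D_2×(1+g_2)/(r−g_2) = 1.86007/0.035 = 53.14497
P_0 = D_1/(1+r)^1 + D_2/(1+r)^2 + TV/(1+r)^2
    = 1.48017 + 1.50061 + 45.06118 = 48.04195

$48.04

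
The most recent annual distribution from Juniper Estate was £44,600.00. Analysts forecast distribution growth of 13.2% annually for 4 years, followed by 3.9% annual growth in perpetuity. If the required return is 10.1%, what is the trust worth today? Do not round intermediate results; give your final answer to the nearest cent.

D_1 = 50487.20000
D_2 = 57151.51040
D_3 = 64695.50977
D_4 = 73235.31706
Terminal value at year 4: TV = D_4×(1+g_2)/(r−g_2) = 76091.49443/0.062 = 1227282.16820
P_0 = D_1/(1+r)^1 + D_2/(1+r)^2 + D_3/(1+r)^3 + D_4/(1+r)^4 + TV/(1+r)^4
    = 45855.76748 + 47146.89264 + 48474.37099 + 49839.22613 + 835208.96685 = 1026525.22409

£1026525.22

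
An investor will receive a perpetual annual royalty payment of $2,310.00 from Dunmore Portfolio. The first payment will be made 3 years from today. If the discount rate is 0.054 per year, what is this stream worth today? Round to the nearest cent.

Value at end of year 2: C / r = $2,310.00 / 0.054 = $42,777.7778
Discount to today: PV = $42,777.7778 / (1 + 0.054)^2 = $42,777.7778 / 1.110916 = $38,506.76

$38506.76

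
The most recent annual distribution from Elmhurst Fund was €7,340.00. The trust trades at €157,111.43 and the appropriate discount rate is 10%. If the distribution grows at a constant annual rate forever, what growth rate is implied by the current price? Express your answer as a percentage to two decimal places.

P = D₀(1+g)/(r−g) ⇒ P(r−g) = D₀(1+g) ⇒ g(P+D₀) = P·r − D₀
g = (P·r − D₀)/(P + D₀) = (€157,111.43×0.1 − €7,340.00) / (€157,111.43 + €7,340.00) = 0.050903

5.09%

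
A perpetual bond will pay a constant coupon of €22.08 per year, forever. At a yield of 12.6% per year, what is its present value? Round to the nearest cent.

€175.24

Level perpetuity: PV = C / r = €22.08 / 0.126 = €175.24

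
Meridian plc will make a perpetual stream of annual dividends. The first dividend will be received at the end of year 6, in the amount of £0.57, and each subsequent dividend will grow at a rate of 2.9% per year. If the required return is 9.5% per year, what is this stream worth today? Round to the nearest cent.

Value at end of year 5: C₁ / (r − g) = £0.57 / (0.095 − 0.029) = £8.6364
Discount to today: PV = £8.6364 / (1 + 0.095)^5 = £8.6364 / 1.574239 = £5.49

£5.49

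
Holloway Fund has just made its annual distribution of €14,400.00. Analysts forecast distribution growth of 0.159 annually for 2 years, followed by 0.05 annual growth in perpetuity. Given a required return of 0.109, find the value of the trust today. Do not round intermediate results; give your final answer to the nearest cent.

€310677.40

D_1 = 16689.60000
D_2 = 19343.24640
Terminal value at year 2: TV = D_2×(1+g_2)/(r−g_2) = 20310.40872/0.059 = 344244.21559
P_0 = D_1/(1+r)^1 + D_2/(1+r)^2 + TV/(1+r)^2
    = 15049.23354 + 15727.73821 + 279900.42581 = 310677.39756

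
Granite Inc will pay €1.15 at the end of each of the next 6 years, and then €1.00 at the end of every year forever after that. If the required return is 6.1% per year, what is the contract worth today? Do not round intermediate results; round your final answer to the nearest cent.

€17.13

PV of 6-year annuity: €1.15 × [1 − (1+0.061)^−6] / 0.061 = 5.63720
Perpetuity value at year 6: €1.00 / 0.061 = 16.39344
PV of perpetuity: 16.39344 / (1+0.061)^6 = 11.49153
Total PV = 5.63720 + 11.49153 = 17.12873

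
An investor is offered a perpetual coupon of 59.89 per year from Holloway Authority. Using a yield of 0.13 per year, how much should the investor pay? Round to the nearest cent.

460.69

Level perpetuity: PV = C / r = 59.89 / 0.13 = 460.69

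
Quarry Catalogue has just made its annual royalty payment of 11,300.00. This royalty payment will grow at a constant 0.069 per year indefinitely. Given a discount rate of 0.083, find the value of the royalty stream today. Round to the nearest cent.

862835.71

D₁ = D₀ × (1 + g) = 11,300.00 × 1.069 = 12,079.7000
Growing perpetuity: P = D₁ / (r − g) = 12,079.7000 / (0.083 − 0.069) = 862,835.71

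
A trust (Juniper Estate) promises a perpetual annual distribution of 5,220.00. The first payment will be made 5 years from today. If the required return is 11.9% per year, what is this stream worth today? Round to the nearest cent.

27977.13

Value at end of year 4: C / r = 5,220.00 / 0.119 = 43,865.5462
Discount to today: PV = 43,865.5462 / (1 + 0.119)^4 = 43,865.5462 / 1.567907 = 27,977.13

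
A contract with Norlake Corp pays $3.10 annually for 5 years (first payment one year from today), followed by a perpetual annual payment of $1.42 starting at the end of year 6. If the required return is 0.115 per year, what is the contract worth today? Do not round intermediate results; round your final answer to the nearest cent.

PV of 5-year annuity: $3.10 × [1 − (1+0.115)^−5] / 0.115 = 11.31462
Perpetuity value at year 5: $1.42 / 0.115 = 12.34783
PV of perpetuity: 12.34783 / (1+0.115)^5 = 7.16500
Total PV = 11.31462 + 7.16500 = 18.47962

$18.48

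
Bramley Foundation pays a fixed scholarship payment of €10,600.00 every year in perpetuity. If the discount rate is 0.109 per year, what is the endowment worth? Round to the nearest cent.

Level perpetuity: PV = C / r = €10,600.00 / 0.109 = €97,247.71

€97247.71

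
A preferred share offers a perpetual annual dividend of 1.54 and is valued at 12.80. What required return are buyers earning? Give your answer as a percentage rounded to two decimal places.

P = C/r ⇒ r = C/P = 1.54/12.80 = 0.120313

12.03%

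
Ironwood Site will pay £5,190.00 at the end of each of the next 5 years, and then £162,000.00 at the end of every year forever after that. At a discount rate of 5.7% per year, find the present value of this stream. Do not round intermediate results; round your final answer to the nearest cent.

£2176138.59

PV of 5-year annuity: £5,190.00 × [1 − (1+0.057)^−5] / 0.057 = 22041.75154
Perpetuity value at year 5: £162,000.00 / 0.057 = 2842105.26316
PV of perpetuity: 2842105.26316 / (1+0.057)^5 = 2154096.83357
Total PV = 22041.75154 + 2154096.83357 = 2176138.58511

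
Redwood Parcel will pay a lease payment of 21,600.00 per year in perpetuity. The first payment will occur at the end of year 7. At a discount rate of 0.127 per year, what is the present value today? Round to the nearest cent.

83005.44

Value at end of year 6: C / r = 21,600.00 / 0.127 = 170,078.7402
Discount to today: PV = 170,078.7402 / (1 + 0.127)^6 = 170,078.7402 / 2.049007 = 83,005.44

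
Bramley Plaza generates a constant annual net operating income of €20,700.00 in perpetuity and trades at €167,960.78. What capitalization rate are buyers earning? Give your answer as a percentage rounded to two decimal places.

12.32%

P = C/r ⇒ r = C/P = €20,700.00/€167,960.78 = 0.123243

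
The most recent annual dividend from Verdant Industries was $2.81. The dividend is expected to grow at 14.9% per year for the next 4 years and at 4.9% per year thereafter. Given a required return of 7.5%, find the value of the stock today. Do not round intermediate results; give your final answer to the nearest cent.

$161.28

D_1 = 3.22869
D_2 = 3.70976
D_3 = 4.26252
D_4 = 4.89764
Terminal value at year 4: TV = D_4×(1+g_2)/(r−g_2) = 5.13762/0.026 = 197.60074
P_0 = D_1/(1+r)^1 + D_2/(1+r)^2 + D_3/(1+r)^3 + D_4/(1+r)^4 + TV/(1+r)^4
    = 3.00343 + 3.21018 + 3.43116 + 3.66735 + 147.96354 = 161.27567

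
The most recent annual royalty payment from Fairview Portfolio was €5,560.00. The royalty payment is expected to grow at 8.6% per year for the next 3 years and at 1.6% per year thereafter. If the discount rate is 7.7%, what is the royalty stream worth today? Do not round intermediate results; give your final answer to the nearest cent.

€111907.28

D_1 = 6038.16000
D_2 = 6557.44176
D_3 = 7121.38175
Terminal value at year 3: TV = D_3×(1+g_2)/(r−g_2) = 7235.32386/0.061 = 118611.86655
P_0 = D_1/(1+r)^1 + D_2/(1+r)^2 + D_3/(1+r)^3 + TV/(1+r)^3
    = 5606.46240 + 5653.31306 + 5700.55523 + 94946.95263 = 111907.28331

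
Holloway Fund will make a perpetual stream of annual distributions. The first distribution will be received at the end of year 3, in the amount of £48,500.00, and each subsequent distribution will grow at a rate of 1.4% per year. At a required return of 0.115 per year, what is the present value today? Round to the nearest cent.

Value at end of year 2: C₁ / (r − g) = £48,500.00 / (0.115 − 0.014) = £480,198.0198
Discount to today: PV = £480,198.0198 / (1 + 0.115)^2 = £480,198.0198 / 1.243225 = £386,251.90

£386251.90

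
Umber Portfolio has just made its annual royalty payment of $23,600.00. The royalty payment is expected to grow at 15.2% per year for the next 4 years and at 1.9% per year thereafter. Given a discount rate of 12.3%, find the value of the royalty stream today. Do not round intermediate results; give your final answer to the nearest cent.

D_1 = 27187.20000
D_2 = 31319.65440
D_3 = 36080.24187
D_4 = 41564.43863
Terminal value at year 4: TV = D_4×(1+g_2)/(r−g_2) = 42354.16297/0.104 = 407251.56699
P_0 = D_1/(1+r)^1 + D_2/(1+r)^2 + D_3/(1+r)^3 + D_4/(1+r)^4 + TV/(1+r)^4
    = 24209.43900 + 24834.61597 + 25475.93731 + 26133.81993 + 256061.17792 = 356714.99012

$356714.99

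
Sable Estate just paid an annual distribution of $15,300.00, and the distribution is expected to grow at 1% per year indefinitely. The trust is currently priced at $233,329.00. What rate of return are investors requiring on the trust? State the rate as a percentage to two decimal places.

D₁ = $15,300.00 × 1.01 = $15,453.0000
P = D₁/(r − g) ⇒ r = D₁/P + g = $15,453.0000/$233,329.00 + 0.01 = 0.066228 + 0.01 = 0.076228

7.62%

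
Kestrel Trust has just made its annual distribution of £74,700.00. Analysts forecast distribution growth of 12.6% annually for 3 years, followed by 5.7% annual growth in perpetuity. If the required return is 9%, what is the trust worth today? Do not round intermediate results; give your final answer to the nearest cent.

D_1 = 84112.20000
D_2 = 94710.33720
D_3 = 106643.83969
Terminal value at year 3: TV = D_3×(1+g_2)/(r−g_2) = 112722.53855/0.033 = 3415834.50150
P_0 = D_1/(1+r)^1 + D_2/(1+r)^2 + D_3/(1+r)^3 + TV/(1+r)^3
    = 77167.15596 + 79715.79598 + 82348.61126 + 2637650.97268 = 2876882.53587

£2876882.54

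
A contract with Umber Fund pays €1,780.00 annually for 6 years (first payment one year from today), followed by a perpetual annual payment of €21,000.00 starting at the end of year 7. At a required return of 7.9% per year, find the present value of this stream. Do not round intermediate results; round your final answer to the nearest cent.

PV of 6-year annuity: €1,780.00 × [1 − (1+0.079)^−6] / 0.079 = 8253.74863
Perpetuity value at year 6: €21,000.00 / 0.079 = 265822.78481
PV of perpetuity: 265822.78481 / (1+0.079)^6 = 168447.09877
Total PV = 8253.74863 + 168447.09877 = 176700.84739

€176700.85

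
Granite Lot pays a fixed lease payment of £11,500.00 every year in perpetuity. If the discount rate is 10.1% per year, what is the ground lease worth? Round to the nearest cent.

Level perpetuity: PV = C / r = £11,500.00 / 0.101 = £113,861.39

£113861.39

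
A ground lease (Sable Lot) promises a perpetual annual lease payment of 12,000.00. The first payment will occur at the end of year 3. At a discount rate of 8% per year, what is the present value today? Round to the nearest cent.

Value at end of year 2: C / r = 12,000.00 / 0.08 = 150,000.0000
Discount to today: PV = 150,000.0000 / (1 + 0.08)^2 = 150,000.0000 / 1.166400 = 128,600.82

128600.82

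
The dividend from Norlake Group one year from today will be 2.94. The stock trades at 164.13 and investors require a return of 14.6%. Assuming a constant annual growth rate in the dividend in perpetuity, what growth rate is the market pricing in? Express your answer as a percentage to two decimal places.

P = D₁/(r−g) ⇒ g = r − D₁/P = 0.146 − 2.94/164.13 = 0.128087

12.81%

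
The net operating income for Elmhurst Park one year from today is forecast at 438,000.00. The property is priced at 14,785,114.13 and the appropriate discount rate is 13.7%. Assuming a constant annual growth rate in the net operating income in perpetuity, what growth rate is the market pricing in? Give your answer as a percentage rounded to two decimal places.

P = D₁/(r−g) ⇒ g = r − D₁/P = 0.137 − 438,000.00/14,785,114.13 = 0.107376

10.74%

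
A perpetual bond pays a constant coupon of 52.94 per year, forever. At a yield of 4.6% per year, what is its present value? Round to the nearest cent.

Level perpetuity: PV = C / r = 52.94 / 0.046 = 1,150.87

1150.87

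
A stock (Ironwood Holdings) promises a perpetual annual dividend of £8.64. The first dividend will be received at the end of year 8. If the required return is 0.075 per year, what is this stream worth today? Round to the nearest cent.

£69.44

Value at end of year 7: C / r = £8.64 / 0.075 = £115.2000
Discount to today: PV = £115.2000 / (1 + 0.075)^7 = £115.2000 / 1.659049 = £69.44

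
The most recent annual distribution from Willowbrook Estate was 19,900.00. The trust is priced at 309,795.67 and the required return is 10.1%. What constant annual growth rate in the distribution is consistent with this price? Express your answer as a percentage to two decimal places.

P = D₀(1+g)/(r−g) ⇒ P(r−g) = D₀(1+g) ⇒ g(P+D₀) = P·r − D₀
g = (P·r − D₀)/(P + D₀) = (309,795.67×0.101 − 19,900.00) / (309,795.67 + 19,900.00) = 0.034545

3.45%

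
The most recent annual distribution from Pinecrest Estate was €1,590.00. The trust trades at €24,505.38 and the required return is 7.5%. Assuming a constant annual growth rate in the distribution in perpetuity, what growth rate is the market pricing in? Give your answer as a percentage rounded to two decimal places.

0.95%

P = D₀(1+g)/(r−g) ⇒ P(r−g) = D₀(1+g) ⇒ g(P+D₀) = P·r − D₀
g = (P·r − D₀)/(P + D₀) = (€24,505.38×0.075 − €1,590.00) / (€24,505.38 + €1,590.00) = 0.009500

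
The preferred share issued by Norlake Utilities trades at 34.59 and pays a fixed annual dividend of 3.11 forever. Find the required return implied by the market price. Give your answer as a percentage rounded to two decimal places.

8.99%

P = C/r ⇒ r = C/P = 3.11/34.59 = 0.089910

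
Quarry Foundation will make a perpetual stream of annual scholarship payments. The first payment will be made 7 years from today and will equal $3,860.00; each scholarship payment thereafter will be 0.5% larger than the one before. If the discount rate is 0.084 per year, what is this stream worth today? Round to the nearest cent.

Value at end of year 6: C₁ / (r − g) = $3,860.00 / (0.084 − 0.005) = $48,860.7595
Discount to today: PV = $48,860.7595 / (1 + 0.084)^6 = $48,860.7595 / 1.622466 = $30,115.11

$30115.11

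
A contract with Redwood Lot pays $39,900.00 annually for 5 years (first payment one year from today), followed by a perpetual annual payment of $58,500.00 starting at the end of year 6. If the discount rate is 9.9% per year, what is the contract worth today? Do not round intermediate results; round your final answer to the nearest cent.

PV of 5-year annuity: $39,900.00 × [1 − (1+0.099)^−5] / 0.099 = 151639.58468
Perpetuity value at year 5: $58,500.00 / 0.099 = 590909.09091
PV of perpetuity: 590909.09091 / (1+0.099)^5 = 368580.37653
Total PV = 151639.58468 + 368580.37653 = 520219.96121

$520219.96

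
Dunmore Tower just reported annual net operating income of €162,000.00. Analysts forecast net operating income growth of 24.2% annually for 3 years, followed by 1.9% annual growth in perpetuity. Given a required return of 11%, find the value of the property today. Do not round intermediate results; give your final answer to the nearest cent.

€3152253.60

D_1 = 201204.00000
D_2 = 249895.36800
D_3 = 310370.04706
Terminal value at year 3: TV = D_3×(1+g_2)/(r−g_2) = 316267.07795/0.091 = 3475462.39506
P_0 = D_1/(1+r)^1 + D_2/(1+r)^2 + D_3/(1+r)^3 + TV/(1+r)^3
    = 181264.86486 + 202820.68663 + 226939.90342 + 2541228.14930 = 3152253.60422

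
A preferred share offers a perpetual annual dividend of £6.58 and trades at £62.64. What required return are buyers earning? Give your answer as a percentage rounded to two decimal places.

10.50%

P = C/r ⇒ r = C/P = £6.58/£62.64 = 0.105045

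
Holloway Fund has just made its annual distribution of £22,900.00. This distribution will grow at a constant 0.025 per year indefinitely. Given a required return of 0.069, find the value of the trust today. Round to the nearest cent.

D₁ = D₀ × (1 + g) = £22,900.00 × 1.025 = £23,472.5000
Growing perpetuity: P = D₁ / (r − g) = £23,472.5000 / (0.069 − 0.025) = £533,465.91

£533465.91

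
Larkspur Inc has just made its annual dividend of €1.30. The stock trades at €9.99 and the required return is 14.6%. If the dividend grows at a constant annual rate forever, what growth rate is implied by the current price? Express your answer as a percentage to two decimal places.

P = D₀(1+g)/(r−g) ⇒ P(r−g) = D₀(1+g) ⇒ g(P+D₀) = P·r − D₀
g = (P·r − D₀)/(P + D₀) = (€9.99×0.146 − €1.30) / (€9.99 + €1.30) = 0.014043

1.40%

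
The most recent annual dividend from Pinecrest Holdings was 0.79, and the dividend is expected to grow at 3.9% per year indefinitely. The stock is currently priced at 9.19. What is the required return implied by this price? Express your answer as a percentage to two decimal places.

D₁ = 0.79 × 1.039 = 0.8208
P = D₁/(r − g) ⇒ r = D₁/P + g = 0.8208/9.19 + 0.039 = 0.089316 + 0.039 = 0.128316

12.83%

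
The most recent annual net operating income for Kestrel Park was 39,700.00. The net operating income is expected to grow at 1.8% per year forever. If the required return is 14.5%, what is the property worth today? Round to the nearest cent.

318225.20

D₁ = D₀ × (1 + g) = 39,700.00 × 1.018 = 40,414.6000
Growing perpetuity: P = D₁ / (r − g) = 40,414.6000 / (0.145 − 0.018) = 318,225.20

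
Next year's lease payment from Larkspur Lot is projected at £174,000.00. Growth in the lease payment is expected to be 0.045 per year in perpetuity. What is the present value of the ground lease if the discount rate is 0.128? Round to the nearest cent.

£2096385.54

Growing perpetuity: P = D₁ / (r − g) = £174,000.0000 / (0.128 − 0.045) = £2,096,385.54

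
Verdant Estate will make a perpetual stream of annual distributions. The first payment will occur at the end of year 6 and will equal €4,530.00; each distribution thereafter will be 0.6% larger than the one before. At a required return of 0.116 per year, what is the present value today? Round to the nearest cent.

Value at end of year 5: C₁ / (r − g) = €4,530.00 / (0.116 − 0.006) = €41,181.8182
Discount to today: PV = €41,181.8182 / (1 + 0.116)^5 = €41,181.8182 / 1.731095 = €23,789.46

€23789.46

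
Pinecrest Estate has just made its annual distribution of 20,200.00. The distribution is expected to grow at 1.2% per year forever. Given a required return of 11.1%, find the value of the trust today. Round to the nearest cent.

206488.89

D₁ = D₀ × (1 + g) = 20,200.00 × 1.012 = 20,442.4000
Growing perpetuity: P = D₁ / (r − g) = 20,442.4000 / (0.111 − 0.012) = 206,488.89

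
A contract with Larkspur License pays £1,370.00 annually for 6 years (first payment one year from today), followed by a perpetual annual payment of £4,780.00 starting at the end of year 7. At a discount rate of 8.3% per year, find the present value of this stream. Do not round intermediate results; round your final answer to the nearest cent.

PV of 6-year annuity: £1,370.00 × [1 − (1+0.083)^−6] / 0.083 = 6276.11593
Perpetuity value at year 6: £4,780.00 / 0.083 = 57590.36145
PV of perpetuity: 57590.36145 / (1+0.083)^6 = 35692.67228
Total PV = 6276.11593 + 35692.67228 = 41968.78822

£41968.79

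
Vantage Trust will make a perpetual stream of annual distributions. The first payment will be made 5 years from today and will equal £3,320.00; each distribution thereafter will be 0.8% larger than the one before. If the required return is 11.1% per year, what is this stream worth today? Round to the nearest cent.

Value at end of year 4: C₁ / (r − g) = £3,320.00 / (0.111 − 0.008) = £32,233.0097
Discount to today: PV = £32,233.0097 / (1 + 0.111)^4 = £32,233.0097 / 1.523548 = £21,156.54

£21156.54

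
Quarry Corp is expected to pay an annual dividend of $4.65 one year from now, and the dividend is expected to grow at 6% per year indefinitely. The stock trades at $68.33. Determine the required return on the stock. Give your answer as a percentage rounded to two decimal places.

P = D₁/(r − g) ⇒ r = D₁/P + g = $4.6500/$68.33 + 0.06 = 0.068052 + 0.06 = 0.128052

12.81%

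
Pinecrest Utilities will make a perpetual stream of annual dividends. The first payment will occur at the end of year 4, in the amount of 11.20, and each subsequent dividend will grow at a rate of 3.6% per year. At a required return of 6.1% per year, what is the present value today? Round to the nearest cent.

Value at end of year 3: C₁ / (r − g) = 11.20 / (0.061 − 0.036) = 448.0000
Discount to today: PV = 448.0000 / (1 + 0.061)^3 = 448.0000 / 1.194390 = 375.09

375.09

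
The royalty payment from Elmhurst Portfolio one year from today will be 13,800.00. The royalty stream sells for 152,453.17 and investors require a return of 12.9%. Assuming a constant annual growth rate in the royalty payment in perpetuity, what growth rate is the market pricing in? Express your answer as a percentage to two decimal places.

P = D₁/(r−g) ⇒ g = r − D₁/P = 0.129 − 13,800.00/152,453.17 = 0.038480

3.85%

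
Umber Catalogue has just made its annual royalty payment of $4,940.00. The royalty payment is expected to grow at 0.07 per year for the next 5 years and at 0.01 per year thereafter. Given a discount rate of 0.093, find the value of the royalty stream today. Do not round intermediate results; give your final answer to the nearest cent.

D_1 = 5285.80000
D_2 = 5655.80600
D_3 = 6051.71242
D_4 = 6475.33229
D_5 = 6928.60555
Terminal value at year 5: TV = D_5×(1+g_2)/(r−g_2) = 6997.89161/0.083 = 84311.94705
P_0 = D_1/(1+r)^1 + D_2/(1+r)^2 + D_3/(1+r)^3 + D_4/(1+r)^4 + D_5/(1+r)^5 + TV/(1+r)^5
    = 4836.04758 + 4734.28262 + 4634.65911 + 4537.13197 + 4441.65710 + 54049.08038 = 77232.85876

$77232.86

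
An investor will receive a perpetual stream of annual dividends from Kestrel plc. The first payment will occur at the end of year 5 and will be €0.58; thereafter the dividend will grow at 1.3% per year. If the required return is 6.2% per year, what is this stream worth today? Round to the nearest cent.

Value at end of year 4: C₁ / (r − g) = €0.58 / (0.062 − 0.013) = €11.8367
Discount to today: PV = €11.8367 / (1 + 0.062)^4 = €11.8367 / 1.272032 = €9.31

€9.31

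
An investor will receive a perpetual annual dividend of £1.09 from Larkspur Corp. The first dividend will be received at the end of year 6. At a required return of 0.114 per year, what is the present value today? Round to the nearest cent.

£5.57

Value at end of year 5: C / r = £1.09 / 0.114 = £9.5614
Discount to today: PV = £9.5614 / (1 + 0.114)^5 = £9.5614 / 1.715639 = £5.57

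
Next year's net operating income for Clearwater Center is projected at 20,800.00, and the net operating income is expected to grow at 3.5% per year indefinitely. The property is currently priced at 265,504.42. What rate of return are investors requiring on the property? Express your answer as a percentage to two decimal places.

11.33%

P = D₁/(r − g) ⇒ r = D₁/P + g = 20,800.0000/265,504.42 + 0.035 = 0.078341 + 0.035 = 0.113341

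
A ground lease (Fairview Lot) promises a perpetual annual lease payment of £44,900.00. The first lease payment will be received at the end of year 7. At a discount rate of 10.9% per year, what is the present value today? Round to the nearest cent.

£221426.99

Value at end of year 6: C / r = £44,900.00 / 0.109 = £411,926.6055
Discount to today: PV = £411,926.6055 / (1 + 0.109)^6 = £411,926.6055 / 1.860327 = £221,426.99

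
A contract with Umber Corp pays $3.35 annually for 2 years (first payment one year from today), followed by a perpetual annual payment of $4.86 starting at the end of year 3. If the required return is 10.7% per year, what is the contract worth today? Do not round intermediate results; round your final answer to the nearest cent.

$42.82

PV of 2-year annuity: $3.35 × [1 − (1+0.107)^−2] / 0.107 = 5.75989
Perpetuity value at year 2: $4.86 / 0.107 = 45.42056
PV of perpetuity: 45.42056 / (1+0.107)^2 = 37.06442
Total PV = 5.75989 + 37.06442 = 42.82431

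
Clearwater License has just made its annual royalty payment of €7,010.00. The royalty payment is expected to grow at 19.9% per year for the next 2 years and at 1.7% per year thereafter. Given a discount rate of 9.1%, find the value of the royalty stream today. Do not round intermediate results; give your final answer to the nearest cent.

D_1 = 8404.99000
D_2 = 10077.58301
Terminal value at year 2: TV = D_2×(1+g_2)/(r−g_2) = 10248.90192/0.074 = 138498.67461
P_0 = D_1/(1+r)^1 + D_2/(1+r)^2 + TV/(1+r)^2
    = 7703.93217 + 8466.55791 + 116357.96472 = 132528.45480

€132528.45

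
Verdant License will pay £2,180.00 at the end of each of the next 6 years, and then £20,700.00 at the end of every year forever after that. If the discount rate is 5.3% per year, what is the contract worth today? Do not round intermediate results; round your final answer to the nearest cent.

PV of 6-year annuity: £2,180.00 × [1 − (1+0.053)^−6] / 0.053 = 10959.63793
Perpetuity value at year 6: £20,700.00 / 0.053 = 390566.03774
PV of perpetuity: 390566.03774 / (1+0.053)^6 = 286499.75093
Total PV = 10959.63793 + 286499.75093 = 297459.38886

£297459.39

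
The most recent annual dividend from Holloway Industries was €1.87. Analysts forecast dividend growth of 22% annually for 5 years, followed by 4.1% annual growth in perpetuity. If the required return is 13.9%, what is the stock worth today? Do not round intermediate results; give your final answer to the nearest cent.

€39.55

D_1 = 2.28140
D_2 = 2.78331
D_3 = 3.39564
D_4 = 4.14268
D_5 = 5.05406
Terminal value at year 5: TV = D_5×(1+g_2)/(r−g_2) = 5.26128/0.098 = 53.68654
P_0 = D_1/(1+r)^1 + D_2/(1+r)^2 + D_3/(1+r)^3 + D_4/(1+r)^4 + D_5/(1+r)^5 + TV/(1+r)^5
    = 2.00299 + 2.14543 + 2.29800 + 2.46142 + 2.63647 + 28.00572 = 39.55002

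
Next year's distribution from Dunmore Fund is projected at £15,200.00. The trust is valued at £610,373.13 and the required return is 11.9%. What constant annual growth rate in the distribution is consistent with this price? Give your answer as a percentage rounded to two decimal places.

9.41%

P = D₁/(r−g) ⇒ g = r − D₁/P = 0.119 − £15,200.00/£610,373.13 = 0.094097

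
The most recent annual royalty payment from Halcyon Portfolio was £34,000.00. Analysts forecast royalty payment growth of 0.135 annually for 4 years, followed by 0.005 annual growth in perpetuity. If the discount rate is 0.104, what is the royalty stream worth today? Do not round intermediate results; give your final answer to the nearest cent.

£531401.13

D_1 = 38590.00000
D_2 = 43799.65000
D_3 = 49712.60275
D_4 = 56423.80412
Terminal value at year 4: TV = D_4×(1+g_2)/(r−g_2) = 56705.92314/0.099 = 572787.10244
P_0 = D_1/(1+r)^1 + D_2/(1+r)^2 + D_3/(1+r)^3 + D_4/(1+r)^4 + TV/(1+r)^4
    = 34954.71014 + 35936.22827 + 36945.30715 + 37982.72066 + 385582.16431 = 531401.13054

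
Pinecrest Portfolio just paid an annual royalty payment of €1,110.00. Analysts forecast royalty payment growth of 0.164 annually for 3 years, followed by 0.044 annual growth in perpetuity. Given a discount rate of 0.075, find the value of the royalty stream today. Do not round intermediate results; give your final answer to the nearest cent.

D_1 = 1292.04000
D_2 = 1503.93456
D_3 = 1750.57983
Terminal value at year 3: TV = D_3×(1+g_2)/(r−g_2) = 1827.60534/0.031 = 58955.01098
P_0 = D_1/(1+r)^1 + D_2/(1+r)^2 + D_3/(1+r)^3 + TV/(1+r)^3
    = 1201.89767 + 1301.40362 + 1409.14774 + 47456.45921 = 51368.90824

€51368.91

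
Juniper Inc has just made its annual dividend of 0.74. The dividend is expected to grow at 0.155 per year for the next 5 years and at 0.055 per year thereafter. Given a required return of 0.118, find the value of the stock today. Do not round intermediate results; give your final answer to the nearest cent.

D_1 = 0.85470
D_2 = 0.98718
D_3 = 1.14019
D_4 = 1.31692
D_5 = 1.52104
Terminal value at year 5: TV = D_5×(1+g_2)/(r−g_2) = 1.60470/0.063 = 25.47144
P_0 = D_1/(1+r)^1 + D_2/(1+r)^2 + D_3/(1+r)^3 + D_4/(1+r)^4 + D_5/(1+r)^5 + TV/(1+r)^5
    = 0.76449 + 0.78979 + 0.81593 + 0.84293 + 0.87083 + 14.58292 = 18.66689

18.67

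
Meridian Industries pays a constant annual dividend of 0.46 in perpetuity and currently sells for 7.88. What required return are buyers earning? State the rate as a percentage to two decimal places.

5.84%

P = C/r ⇒ r = C/P = 0.46/7.88 = 0.058376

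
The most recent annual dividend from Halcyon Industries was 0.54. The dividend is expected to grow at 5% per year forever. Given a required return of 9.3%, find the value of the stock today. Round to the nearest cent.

13.19

D₁ = D₀ × (1 + g) = 0.54 × 1.05 = 0.5670
Growing perpetuity: P = D₁ / (r − g) = 0.5670 / (0.093 − 0.05) = 13.19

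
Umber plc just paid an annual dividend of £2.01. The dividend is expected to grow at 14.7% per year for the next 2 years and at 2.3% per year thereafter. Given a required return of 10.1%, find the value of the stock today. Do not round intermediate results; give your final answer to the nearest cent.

£32.89

D_1 = 2.30547
D_2 = 2.64437
Terminal value at year 2: TV = D_2×(1+g_2)/(r−g_2) = 2.70519/0.078 = 34.68198
P_0 = D_1/(1+r)^1 + D_2/(1+r)^2 + TV/(1+r)^2
    = 2.09398 + 2.18147 + 28.61075 = 32.88620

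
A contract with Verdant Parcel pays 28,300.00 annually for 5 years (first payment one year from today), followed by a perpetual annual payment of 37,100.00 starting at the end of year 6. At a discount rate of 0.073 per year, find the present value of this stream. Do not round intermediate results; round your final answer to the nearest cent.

PV of 5-year annuity: 28,300.00 × [1 − (1+0.073)^−5] / 0.073 = 115109.44736
Perpetuity value at year 5: 37,100.00 / 0.073 = 508219.17808
PV of perpetuity: 508219.17808 / (1+0.073)^5 = 357315.98031
Total PV = 115109.44736 + 357315.98031 = 472425.42767

472425.43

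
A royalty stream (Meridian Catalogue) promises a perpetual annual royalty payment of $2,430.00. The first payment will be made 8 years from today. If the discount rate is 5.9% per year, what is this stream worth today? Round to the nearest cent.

$27572.91

Value at end of year 7: C / r = $2,430.00 / 0.059 = $41,186.4407
Discount to today: PV = $41,186.4407 / (1 + 0.059)^7 = $41,186.4407 / 1.493729 = $27,572.91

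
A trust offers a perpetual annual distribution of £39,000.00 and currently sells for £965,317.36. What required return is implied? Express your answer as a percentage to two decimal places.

4.04%

P = C/r ⇒ r = C/P = £39,000.00/£965,317.36 = 0.040401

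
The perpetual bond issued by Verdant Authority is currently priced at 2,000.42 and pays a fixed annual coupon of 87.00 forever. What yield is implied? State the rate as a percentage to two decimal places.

P = C/r ⇒ r = C/P = 87.00/2,000.42 = 0.043491

4.35%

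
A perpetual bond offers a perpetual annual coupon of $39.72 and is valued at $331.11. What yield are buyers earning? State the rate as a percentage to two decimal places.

12.00%

P = C/r ⇒ r = C/P = $39.72/$331.11 = 0.119960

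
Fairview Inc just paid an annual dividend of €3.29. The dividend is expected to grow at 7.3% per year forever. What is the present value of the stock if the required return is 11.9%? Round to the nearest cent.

€76.74

D₁ = D₀ × (1 + g) = €3.29 × 1.073 = €3.5302
Growing perpetuity: P = D₁ / (r − g) = €3.5302 / (0.119 − 0.073) = €76.74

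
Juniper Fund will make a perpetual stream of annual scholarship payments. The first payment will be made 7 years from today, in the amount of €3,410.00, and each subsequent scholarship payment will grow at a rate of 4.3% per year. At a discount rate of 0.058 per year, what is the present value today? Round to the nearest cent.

Value at end of year 6: C₁ / (r − g) = €3,410.00 / (0.058 − 0.043) = €227,333.3333
Discount to today: PV = €227,333.3333 / (1 + 0.058)^6 = €227,333.3333 / 1.402536 = €162,087.35

€162087.35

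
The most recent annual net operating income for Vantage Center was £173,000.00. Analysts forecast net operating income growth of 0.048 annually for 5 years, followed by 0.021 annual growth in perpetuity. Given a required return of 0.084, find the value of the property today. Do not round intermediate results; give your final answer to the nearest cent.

D_1 = 181304.00000
D_2 = 190006.59200
D_3 = 199126.90842
D_4 = 208685.00002
D_5 = 218701.88002
Terminal value at year 5: TV = D_5×(1+g_2)/(r−g_2) = 223294.61950/0.063 = 3544359.03970
P_0 = D_1/(1+r)^1 + D_2/(1+r)^2 + D_3/(1+r)^3 + D_4/(1+r)^4 + D_5/(1+r)^5 + TV/(1+r)^5
    = 167254.61255 + 161700.03132 + 156329.91958 + 151138.15103 + 146118.80284 + 2368052.34445 = 3150593.86176

£3150593.86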